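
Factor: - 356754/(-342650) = 178377/171325   =  3^1*5^(-2)*7^ ( - 1) *11^( - 1 ) * 37^1 * 89^( - 1)*1607^1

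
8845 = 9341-496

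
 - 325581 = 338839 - 664420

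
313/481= 313/481 = 0.65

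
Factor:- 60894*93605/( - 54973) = 5699982870/54973 = 2^1*3^2 * 5^1*17^1*97^1*193^1*199^1*54973^( - 1)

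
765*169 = 129285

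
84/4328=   21/1082 = 0.02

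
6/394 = 3/197 = 0.02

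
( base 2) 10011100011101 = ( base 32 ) 9ot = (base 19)18e0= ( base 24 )h95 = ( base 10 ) 10013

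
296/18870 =4/255 = 0.02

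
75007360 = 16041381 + 58965979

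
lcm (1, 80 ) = 80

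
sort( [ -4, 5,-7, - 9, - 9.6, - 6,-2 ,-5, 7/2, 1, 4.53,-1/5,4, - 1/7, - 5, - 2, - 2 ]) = [ - 9.6, - 9, - 7, - 6,  -  5, - 5, - 4,  -  2, - 2,-2  , - 1/5,- 1/7, 1,7/2,4,  4.53,5 ]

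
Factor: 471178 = 2^1* 23^1*10243^1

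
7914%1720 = 1034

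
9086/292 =4543/146 = 31.12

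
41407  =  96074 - 54667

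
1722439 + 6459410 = 8181849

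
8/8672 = 1/1084 =0.00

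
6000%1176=120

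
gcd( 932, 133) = 1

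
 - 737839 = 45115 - 782954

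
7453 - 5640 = 1813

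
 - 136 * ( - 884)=120224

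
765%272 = 221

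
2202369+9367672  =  11570041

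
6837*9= 61533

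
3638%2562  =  1076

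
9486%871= 776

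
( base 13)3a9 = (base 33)jj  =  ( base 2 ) 1010000110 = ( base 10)646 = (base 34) j0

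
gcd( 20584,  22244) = 332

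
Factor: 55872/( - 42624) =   -  97/74 = -2^( - 1) * 37^( - 1)*97^1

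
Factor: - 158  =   - 2^1 * 79^1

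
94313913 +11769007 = 106082920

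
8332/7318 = 4166/3659 = 1.14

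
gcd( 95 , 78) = 1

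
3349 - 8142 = - 4793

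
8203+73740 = 81943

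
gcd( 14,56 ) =14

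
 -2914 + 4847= 1933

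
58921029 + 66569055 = 125490084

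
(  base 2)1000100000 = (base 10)544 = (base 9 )664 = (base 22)12G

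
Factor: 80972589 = 3^1*31^1*71^1*12263^1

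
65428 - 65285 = 143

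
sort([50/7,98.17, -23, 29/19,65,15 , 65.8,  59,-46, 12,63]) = [ - 46,  -  23,29/19, 50/7,12, 15, 59, 63,  65, 65.8,98.17 ] 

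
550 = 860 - 310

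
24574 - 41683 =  - 17109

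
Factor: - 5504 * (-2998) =16500992 = 2^8*43^1 *1499^1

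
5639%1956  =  1727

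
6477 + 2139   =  8616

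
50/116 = 25/58 = 0.43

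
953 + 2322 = 3275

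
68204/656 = 103 + 159/164 = 103.97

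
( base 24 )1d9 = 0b1110000001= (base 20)24H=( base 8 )1601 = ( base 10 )897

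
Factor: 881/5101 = 881^1*5101^( - 1) 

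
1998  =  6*333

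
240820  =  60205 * 4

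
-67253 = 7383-74636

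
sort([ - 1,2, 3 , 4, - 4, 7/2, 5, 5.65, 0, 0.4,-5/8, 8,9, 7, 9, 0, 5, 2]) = [-4,  -  1,  -  5/8,  0,0,0.4,2, 2,3, 7/2, 4, 5,5, 5.65, 7,8 , 9,  9 ] 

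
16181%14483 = 1698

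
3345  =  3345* 1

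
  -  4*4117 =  - 16468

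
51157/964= 53 + 65/964 = 53.07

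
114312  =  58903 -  - 55409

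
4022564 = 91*44204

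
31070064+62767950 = 93838014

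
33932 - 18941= 14991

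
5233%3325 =1908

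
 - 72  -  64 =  - 136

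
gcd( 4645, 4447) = 1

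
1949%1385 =564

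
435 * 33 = 14355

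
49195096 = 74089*664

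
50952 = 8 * 6369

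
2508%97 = 83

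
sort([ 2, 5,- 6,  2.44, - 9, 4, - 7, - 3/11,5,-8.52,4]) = [-9,  -  8.52,-7,-6,-3/11, 2, 2.44,4, 4,5,5 ]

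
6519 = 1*6519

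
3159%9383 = 3159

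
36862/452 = 18431/226 = 81.55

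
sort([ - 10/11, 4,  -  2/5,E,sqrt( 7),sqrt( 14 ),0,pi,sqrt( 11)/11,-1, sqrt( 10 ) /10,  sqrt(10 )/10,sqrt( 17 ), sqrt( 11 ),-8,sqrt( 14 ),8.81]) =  [-8,-1, - 10/11, - 2/5 , 0,  sqrt( 11 )/11, sqrt(10)/10,sqrt( 10 )/10, sqrt( 7),E,pi, sqrt( 11),sqrt(14 ), sqrt( 14 ), 4, sqrt( 17 ),8.81]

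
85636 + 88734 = 174370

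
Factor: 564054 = 2^1*3^1*94009^1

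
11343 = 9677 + 1666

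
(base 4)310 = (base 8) 64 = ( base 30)1M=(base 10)52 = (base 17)31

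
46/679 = 46/679 =0.07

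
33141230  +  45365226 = 78506456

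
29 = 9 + 20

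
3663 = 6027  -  2364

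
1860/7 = 1860/7 = 265.71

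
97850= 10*9785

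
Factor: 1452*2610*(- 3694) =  - 13999225680 = - 2^4*3^3 *5^1*11^2*29^1*1847^1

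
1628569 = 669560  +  959009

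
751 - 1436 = -685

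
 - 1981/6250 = -1 + 4269/6250 =- 0.32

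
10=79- 69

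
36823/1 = 36823 = 36823.00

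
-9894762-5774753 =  - 15669515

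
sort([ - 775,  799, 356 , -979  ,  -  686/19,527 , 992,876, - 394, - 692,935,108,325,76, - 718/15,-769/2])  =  [  -  979, - 775, - 692, - 394,- 769/2, - 718/15, -686/19,76,108,325,356,527,799,876,935, 992] 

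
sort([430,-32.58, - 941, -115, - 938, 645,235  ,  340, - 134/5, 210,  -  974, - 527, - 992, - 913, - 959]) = [ - 992, - 974, - 959, - 941, - 938, - 913, - 527,- 115, - 32.58, - 134/5,210, 235, 340, 430  ,  645]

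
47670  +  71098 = 118768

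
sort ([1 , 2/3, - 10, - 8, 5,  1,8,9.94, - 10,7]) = [ - 10, - 10,-8,2/3, 1, 1,5, 7,8,9.94] 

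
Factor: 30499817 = 23^1*61^1*21739^1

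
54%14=12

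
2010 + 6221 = 8231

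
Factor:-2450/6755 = -70/193 = -2^1*5^1*7^1*193^(-1 ) 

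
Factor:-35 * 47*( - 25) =5^3*7^1*47^1= 41125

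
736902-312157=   424745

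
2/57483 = 2/57483 =0.00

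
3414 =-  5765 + 9179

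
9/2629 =9/2629 = 0.00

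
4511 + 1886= 6397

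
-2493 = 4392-6885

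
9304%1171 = 1107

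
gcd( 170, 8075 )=85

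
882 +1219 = 2101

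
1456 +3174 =4630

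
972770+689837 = 1662607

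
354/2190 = 59/365 = 0.16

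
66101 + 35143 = 101244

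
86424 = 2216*39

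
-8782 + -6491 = - 15273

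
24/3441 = 8/1147 = 0.01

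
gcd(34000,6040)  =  40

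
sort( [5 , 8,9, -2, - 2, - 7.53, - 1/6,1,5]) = [ - 7.53, - 2,- 2, -1/6,1,5,5,8,9]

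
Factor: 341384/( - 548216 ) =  - 307/493 = - 17^( - 1)*29^( - 1)*307^1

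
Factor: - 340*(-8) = 2^5 * 5^1*17^1 = 2720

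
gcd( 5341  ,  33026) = 49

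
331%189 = 142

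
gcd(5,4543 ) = 1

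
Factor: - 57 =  - 3^1*19^1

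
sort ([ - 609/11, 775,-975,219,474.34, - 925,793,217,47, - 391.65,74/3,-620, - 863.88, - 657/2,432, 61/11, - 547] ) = [ - 975, - 925, - 863.88, - 620 , - 547, - 391.65, - 657/2, - 609/11, 61/11, 74/3, 47,217, 219, 432, 474.34, 775, 793]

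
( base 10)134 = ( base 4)2012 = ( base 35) 3T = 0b10000110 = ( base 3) 11222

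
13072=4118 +8954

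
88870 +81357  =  170227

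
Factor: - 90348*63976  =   - 2^5*3^1 * 11^1*727^1*7529^1  =  - 5780103648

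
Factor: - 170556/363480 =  - 2^( - 1 )*5^( - 1 ) * 13^( - 1 )*61^1 = - 61/130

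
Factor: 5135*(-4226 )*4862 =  - 105507879620 = - 2^2*5^1*11^1*13^2*17^1*79^1*2113^1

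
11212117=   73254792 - 62042675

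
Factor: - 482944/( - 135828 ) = 2^5*3^(  -  2) = 32/9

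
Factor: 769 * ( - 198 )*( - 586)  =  89225532 = 2^2*3^2*11^1*293^1*769^1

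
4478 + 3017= 7495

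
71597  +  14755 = 86352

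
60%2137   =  60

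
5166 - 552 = 4614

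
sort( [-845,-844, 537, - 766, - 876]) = [ - 876 , - 845, - 844,-766,537]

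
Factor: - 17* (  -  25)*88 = 2^3*5^2*11^1*17^1 = 37400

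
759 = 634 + 125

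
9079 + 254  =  9333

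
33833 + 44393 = 78226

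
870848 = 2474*352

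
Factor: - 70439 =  - 70439^1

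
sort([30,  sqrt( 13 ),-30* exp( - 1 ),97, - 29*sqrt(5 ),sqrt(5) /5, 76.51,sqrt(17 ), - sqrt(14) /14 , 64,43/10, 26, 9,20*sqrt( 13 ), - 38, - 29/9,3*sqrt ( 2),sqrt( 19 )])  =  [ - 29*sqrt( 5),- 38, - 30 * exp( - 1), - 29/9, - sqrt (14 )/14, sqrt( 5 )/5,sqrt(13 ), sqrt ( 17 ) , 3  *  sqrt(2 ),43/10,sqrt (19 ),9,  26,30,64 , 20 * sqrt(13 ),76.51, 97 ] 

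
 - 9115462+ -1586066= - 10701528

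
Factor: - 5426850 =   -  2^1*3^1*5^2 *11^2*13^1*23^1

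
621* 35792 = 22226832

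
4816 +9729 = 14545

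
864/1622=432/811 = 0.53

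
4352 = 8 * 544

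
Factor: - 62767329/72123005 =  - 3^1*5^( - 1)*601^(  -  1)*3761^1*5563^1*24001^( - 1) 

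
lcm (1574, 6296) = 6296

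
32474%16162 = 150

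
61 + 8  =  69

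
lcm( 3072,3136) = 150528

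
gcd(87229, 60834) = 1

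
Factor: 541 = 541^1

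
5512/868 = 1378/217 = 6.35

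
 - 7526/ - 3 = 7526/3 = 2508.67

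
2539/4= 634+ 3/4=634.75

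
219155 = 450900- 231745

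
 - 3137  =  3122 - 6259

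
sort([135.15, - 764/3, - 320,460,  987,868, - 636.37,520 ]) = [ - 636.37,-320, - 764/3,135.15, 460,520, 868, 987]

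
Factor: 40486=2^1*31^1*653^1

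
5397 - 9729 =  - 4332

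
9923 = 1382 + 8541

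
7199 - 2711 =4488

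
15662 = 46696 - 31034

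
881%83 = 51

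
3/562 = 3/562 = 0.01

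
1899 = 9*211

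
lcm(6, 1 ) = 6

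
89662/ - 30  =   -44831/15 = - 2988.73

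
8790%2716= 642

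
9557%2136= 1013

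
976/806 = 1 +85/403=1.21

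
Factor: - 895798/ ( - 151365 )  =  2^1*3^( - 1)*5^( - 1 )*17^1*10091^ ( - 1)*26347^1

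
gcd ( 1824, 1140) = 228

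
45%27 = 18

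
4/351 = 4/351 = 0.01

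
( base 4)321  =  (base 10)57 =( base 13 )45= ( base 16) 39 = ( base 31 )1q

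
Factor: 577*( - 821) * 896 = -424450432 = - 2^7*7^1*577^1*821^1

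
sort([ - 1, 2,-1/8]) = [ - 1,-1/8, 2]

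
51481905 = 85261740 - 33779835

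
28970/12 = 14485/6  =  2414.17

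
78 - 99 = -21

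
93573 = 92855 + 718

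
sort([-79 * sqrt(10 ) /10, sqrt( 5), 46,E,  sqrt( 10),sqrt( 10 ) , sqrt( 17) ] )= [ - 79*sqrt(10 )/10 , sqrt( 5 ), E, sqrt(10),sqrt( 10 ),sqrt(17 ),46]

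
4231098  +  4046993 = 8278091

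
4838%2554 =2284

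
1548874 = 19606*79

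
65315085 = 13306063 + 52009022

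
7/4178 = 7/4178 = 0.00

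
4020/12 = 335 = 335.00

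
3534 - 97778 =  - 94244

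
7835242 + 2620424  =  10455666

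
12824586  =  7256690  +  5567896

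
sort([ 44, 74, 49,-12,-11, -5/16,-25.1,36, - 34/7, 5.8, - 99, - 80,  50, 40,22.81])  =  [- 99, - 80, -25.1, - 12, - 11, - 34/7,-5/16, 5.8, 22.81, 36, 40,44, 49, 50, 74 ]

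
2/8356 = 1/4178 = 0.00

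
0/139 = 0 =0.00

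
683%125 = 58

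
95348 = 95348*1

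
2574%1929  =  645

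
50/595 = 10/119 = 0.08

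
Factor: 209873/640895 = 5^( - 1 )*23^( - 1)*29^1*5573^ ( - 1)*7237^1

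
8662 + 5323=13985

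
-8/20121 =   -  8/20121 = -  0.00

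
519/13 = 519/13 = 39.92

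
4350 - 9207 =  - 4857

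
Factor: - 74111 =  - 37^1*2003^1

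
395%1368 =395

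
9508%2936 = 700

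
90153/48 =1878 + 3/16 = 1878.19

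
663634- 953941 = -290307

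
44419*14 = 621866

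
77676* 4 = 310704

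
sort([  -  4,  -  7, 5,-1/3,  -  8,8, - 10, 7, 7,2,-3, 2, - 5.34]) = [ - 10, - 8, - 7, - 5.34,-4,  -  3, - 1/3,2, 2 , 5, 7, 7,8] 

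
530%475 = 55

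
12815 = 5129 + 7686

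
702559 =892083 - 189524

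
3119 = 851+2268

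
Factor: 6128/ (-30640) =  - 5^ ( - 1) = - 1/5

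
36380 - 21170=15210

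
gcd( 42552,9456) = 4728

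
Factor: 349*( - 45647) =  - 15930803 = - 7^1*349^1*6521^1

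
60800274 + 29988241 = 90788515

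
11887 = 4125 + 7762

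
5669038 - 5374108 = 294930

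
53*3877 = 205481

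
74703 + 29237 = 103940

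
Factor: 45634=2^1*22817^1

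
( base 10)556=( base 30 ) IG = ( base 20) 17G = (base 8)1054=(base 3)202121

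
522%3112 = 522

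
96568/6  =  48284/3 = 16094.67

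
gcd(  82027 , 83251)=1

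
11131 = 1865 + 9266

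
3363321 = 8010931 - 4647610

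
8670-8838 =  - 168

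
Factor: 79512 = 2^3*3^1*3313^1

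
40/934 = 20/467 = 0.04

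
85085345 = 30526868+54558477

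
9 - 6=3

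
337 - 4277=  - 3940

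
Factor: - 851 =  - 23^1*37^1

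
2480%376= 224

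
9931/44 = 9931/44 = 225.70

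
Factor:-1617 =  - 3^1*7^2*11^1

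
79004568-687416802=-608412234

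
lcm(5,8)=40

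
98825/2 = 49412 + 1/2 = 49412.50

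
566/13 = 566/13 = 43.54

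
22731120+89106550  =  111837670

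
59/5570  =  59/5570 = 0.01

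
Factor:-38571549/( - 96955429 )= 3^1*37^( - 1 ) * 503^1*25561^1*2620417^( - 1) 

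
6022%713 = 318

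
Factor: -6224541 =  - 3^1  *  839^1 * 2473^1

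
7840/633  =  12 +244/633 = 12.39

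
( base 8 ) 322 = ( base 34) 66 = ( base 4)3102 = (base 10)210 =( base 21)A0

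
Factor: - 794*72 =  -2^4 * 3^2*397^1 = -57168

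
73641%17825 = 2341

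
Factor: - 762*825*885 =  - 2^1 * 3^3*5^3*11^1*59^1*127^1 = - 556355250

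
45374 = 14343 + 31031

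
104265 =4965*21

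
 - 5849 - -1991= - 3858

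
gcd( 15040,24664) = 8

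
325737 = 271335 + 54402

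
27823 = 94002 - 66179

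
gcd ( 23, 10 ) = 1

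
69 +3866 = 3935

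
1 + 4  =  5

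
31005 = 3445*9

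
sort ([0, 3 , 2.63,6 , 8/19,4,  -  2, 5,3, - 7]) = [  -  7, - 2,0  ,  8/19, 2.63,3,3, 4 , 5, 6]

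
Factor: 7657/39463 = 13/67=13^1* 67^( -1)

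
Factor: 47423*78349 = 3715544627 = 47^2*1009^1*1667^1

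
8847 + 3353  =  12200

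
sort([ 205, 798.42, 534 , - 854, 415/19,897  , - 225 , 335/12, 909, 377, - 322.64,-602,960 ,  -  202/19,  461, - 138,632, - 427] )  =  [ - 854,  -  602, - 427,-322.64, - 225,-138, - 202/19,  415/19, 335/12, 205, 377,461, 534, 632, 798.42,897,909, 960]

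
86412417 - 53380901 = 33031516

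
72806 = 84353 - 11547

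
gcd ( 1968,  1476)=492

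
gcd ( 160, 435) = 5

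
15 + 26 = 41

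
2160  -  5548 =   -  3388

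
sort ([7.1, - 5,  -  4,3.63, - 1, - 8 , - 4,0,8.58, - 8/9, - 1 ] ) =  [ - 8 , - 5,-4, - 4, - 1, - 1, - 8/9, 0, 3.63 , 7.1,8.58]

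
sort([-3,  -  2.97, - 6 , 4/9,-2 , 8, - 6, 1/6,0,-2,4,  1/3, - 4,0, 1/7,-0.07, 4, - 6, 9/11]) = [-6, - 6,-6,-4, - 3, - 2.97,  -  2, - 2, - 0.07,0, 0, 1/7,  1/6,1/3,4/9,9/11, 4,4,8]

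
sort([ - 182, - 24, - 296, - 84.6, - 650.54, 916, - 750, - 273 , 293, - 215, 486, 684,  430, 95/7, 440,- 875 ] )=[ - 875,  -  750, - 650.54, - 296, - 273, - 215, - 182, - 84.6, - 24, 95/7, 293, 430 , 440, 486,684,916 ] 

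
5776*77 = 444752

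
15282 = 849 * 18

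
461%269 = 192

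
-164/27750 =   -  1+13793/13875=- 0.01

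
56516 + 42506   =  99022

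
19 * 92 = 1748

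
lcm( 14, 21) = 42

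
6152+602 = 6754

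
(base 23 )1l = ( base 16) 2c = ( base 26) 1I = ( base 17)2A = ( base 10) 44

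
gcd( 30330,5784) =6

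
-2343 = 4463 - 6806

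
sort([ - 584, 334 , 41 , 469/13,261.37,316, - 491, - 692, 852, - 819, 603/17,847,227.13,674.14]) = [ - 819,- 692, - 584, - 491,603/17,469/13,41, 227.13,261.37,  316,334,674.14,847, 852]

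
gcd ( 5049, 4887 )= 27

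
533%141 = 110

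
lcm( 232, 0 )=0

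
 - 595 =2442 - 3037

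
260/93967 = 260/93967 = 0.00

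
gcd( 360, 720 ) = 360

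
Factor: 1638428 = 2^2*11^1*23^1*1619^1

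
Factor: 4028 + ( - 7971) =-3943^1 = -3943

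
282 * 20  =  5640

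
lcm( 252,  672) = 2016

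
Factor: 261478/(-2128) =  - 983/8 = - 2^(-3 )*983^1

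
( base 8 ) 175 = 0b1111101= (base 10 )125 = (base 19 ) 6B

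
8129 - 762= 7367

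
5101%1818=1465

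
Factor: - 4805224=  - 2^3 * 197^1*3049^1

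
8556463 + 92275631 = 100832094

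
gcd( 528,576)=48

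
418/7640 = 209/3820  =  0.05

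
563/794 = 563/794 = 0.71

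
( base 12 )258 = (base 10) 356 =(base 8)544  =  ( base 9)435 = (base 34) AG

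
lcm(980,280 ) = 1960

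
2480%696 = 392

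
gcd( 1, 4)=1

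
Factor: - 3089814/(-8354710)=16977/45905 = 3^1*5^(-1)*5659^1*9181^(-1)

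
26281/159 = 26281/159 = 165.29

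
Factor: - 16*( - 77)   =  1232=2^4*7^1 * 11^1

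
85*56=4760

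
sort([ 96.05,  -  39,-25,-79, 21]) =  [ - 79,  -  39, - 25, 21, 96.05 ] 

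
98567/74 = 98567/74 = 1331.99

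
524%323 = 201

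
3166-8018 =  - 4852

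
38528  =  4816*8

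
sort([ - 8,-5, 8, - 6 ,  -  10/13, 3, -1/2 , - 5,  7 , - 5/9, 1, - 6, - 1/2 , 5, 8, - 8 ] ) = [- 8 , - 8, - 6, - 6, - 5, - 5, - 10/13, - 5/9, - 1/2, - 1/2, 1, 3, 5, 7,8, 8 ]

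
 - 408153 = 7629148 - 8037301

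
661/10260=661/10260 = 0.06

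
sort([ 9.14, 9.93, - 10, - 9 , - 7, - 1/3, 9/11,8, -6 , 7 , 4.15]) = [ - 10 ,-9,- 7, - 6, - 1/3, 9/11 , 4.15, 7,8, 9.14, 9.93]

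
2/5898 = 1/2949 = 0.00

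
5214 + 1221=6435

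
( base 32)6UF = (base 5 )211434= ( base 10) 7119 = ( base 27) 9ki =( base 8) 15717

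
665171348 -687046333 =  - 21874985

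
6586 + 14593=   21179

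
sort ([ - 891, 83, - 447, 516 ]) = [ - 891 , - 447,83, 516]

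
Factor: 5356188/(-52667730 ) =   -  297566/2925985 = - 2^1*5^ (-1 )*47^( - 1)*12451^( - 1 )*148783^1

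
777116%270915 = 235286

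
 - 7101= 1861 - 8962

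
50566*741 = 37469406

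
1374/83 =16 + 46/83 = 16.55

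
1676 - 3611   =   - 1935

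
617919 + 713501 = 1331420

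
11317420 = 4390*2578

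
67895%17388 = 15731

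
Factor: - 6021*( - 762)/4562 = 3^4*127^1*223^1*2281^( - 1) = 2294001/2281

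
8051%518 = 281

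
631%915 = 631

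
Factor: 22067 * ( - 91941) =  - 2028862047 = - 3^1*19^1*1613^1*22067^1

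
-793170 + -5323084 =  - 6116254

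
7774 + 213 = 7987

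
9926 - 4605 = 5321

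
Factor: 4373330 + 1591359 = 19^1* 313931^1 = 5964689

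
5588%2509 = 570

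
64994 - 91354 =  - 26360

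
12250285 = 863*14195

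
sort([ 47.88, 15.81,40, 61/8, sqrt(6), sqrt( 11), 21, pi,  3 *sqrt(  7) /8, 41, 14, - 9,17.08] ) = [  -  9, 3* sqrt( 7)/8, sqrt( 6 ),pi, sqrt (11), 61/8,14, 15.81, 17.08, 21, 40,41,47.88 ]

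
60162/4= 15040 + 1/2 =15040.50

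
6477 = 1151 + 5326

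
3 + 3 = 6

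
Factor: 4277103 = 3^1 * 23^1*61987^1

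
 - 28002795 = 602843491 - 630846286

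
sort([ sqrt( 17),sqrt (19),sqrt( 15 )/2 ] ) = [ sqrt( 15 )/2,sqrt( 17), sqrt( 19) ] 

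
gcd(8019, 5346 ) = 2673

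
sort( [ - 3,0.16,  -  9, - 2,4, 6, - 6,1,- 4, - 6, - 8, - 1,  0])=[ - 9, - 8, - 6  , - 6,-4,-3,  -  2, - 1,0,0.16,  1, 4,6] 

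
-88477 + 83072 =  - 5405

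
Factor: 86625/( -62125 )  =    -  99/71 = - 3^2*11^1* 71^( - 1)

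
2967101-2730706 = 236395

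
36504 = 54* 676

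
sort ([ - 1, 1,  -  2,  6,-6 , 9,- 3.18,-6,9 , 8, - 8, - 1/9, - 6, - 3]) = [ - 8, - 6, - 6, - 6, - 3.18,-3, -2, - 1 , - 1/9,1, 6, 8 , 9, 9]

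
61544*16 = 984704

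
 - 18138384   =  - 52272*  347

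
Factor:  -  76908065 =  - 5^1*13^1 * 1183201^1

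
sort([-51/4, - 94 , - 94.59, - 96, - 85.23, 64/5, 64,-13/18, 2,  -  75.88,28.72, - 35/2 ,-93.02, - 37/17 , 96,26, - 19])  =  [ - 96, - 94.59,-94,-93.02,-85.23, - 75.88, - 19,- 35/2,- 51/4, - 37/17, - 13/18, 2,64/5,26, 28.72, 64 , 96]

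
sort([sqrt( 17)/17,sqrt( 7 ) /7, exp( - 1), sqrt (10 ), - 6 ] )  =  [ - 6,sqrt( 17)/17, exp ( - 1), sqrt(  7) /7, sqrt( 10)]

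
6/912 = 1/152 = 0.01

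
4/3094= 2/1547  =  0.00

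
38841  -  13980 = 24861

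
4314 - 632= 3682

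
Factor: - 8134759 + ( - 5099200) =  - 13233959^1= -13233959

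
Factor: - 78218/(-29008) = 2^( - 3) * 7^( - 1)  *  151^1 = 151/56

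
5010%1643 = 81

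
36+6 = 42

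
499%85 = 74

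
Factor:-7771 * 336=-2^4*3^1*7^1*19^1*409^1 = - 2611056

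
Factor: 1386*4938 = 6844068 = 2^2*3^3*7^1*11^1 * 823^1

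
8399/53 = 8399/53 = 158.47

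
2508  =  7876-5368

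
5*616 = 3080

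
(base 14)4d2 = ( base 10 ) 968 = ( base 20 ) 288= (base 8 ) 1710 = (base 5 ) 12333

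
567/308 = 81/44 = 1.84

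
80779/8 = 80779/8 =10097.38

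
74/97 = 74/97 = 0.76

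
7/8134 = 1/1162= 0.00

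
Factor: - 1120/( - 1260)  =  2^3*3^(  -  2 ) =8/9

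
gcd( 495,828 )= 9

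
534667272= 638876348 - 104209076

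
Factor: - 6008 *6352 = - 38162816 = -  2^7*397^1*751^1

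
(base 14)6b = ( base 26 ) 3H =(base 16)5f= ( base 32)2v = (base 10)95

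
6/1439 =6/1439=0.00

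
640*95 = 60800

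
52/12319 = 52/12319 = 0.00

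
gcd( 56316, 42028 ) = 76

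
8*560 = 4480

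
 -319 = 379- 698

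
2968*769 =2282392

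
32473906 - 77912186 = -45438280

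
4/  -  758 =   -  2/379 =-  0.01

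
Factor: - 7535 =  - 5^1 * 11^1*137^1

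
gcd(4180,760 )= 380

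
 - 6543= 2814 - 9357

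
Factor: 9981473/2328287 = 13^( - 1)*31^1*179099^(-1 )*321983^1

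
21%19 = 2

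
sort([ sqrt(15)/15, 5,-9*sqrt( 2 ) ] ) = [ - 9*sqrt( 2), sqrt(15 )/15,5]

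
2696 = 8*337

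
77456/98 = 790 + 18/49 = 790.37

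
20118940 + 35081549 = 55200489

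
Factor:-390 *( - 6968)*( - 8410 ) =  - 22854343200 = - 2^5*3^1*5^2*13^2 * 29^2*67^1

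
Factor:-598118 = -2^1* 299059^1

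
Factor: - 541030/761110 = -59/83 = -  59^1*83^(- 1 )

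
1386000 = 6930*200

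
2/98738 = 1/49369 = 0.00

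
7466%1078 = 998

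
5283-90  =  5193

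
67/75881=67/75881= 0.00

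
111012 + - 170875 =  - 59863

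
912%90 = 12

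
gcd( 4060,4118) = 58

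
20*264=5280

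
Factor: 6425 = 5^2*257^1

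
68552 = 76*902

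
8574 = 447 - -8127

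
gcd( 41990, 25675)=65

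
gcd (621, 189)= 27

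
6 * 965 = 5790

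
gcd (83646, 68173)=1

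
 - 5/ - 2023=5/2023 = 0.00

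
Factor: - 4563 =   -  3^3*13^2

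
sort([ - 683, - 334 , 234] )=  [ - 683, - 334, 234] 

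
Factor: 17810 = 2^1 * 5^1*13^1*137^1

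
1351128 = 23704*57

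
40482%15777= 8928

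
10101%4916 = 269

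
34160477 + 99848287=134008764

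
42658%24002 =18656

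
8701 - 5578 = 3123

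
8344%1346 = 268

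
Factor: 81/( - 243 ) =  - 1/3 = -  3^( - 1)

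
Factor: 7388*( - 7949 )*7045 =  - 2^2* 5^1*  1409^1*1847^1*7949^1=-413733208540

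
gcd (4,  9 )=1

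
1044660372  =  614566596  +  430093776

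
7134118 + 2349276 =9483394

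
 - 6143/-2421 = 6143/2421 = 2.54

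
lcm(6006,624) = 48048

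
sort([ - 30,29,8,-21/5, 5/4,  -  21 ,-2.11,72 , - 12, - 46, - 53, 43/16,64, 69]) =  [-53, - 46, - 30, - 21 , - 12,-21/5, - 2.11,5/4,  43/16, 8,  29, 64, 69,72]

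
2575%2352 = 223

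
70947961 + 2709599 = 73657560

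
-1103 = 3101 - 4204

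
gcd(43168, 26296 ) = 152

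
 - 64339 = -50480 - 13859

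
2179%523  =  87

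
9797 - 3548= 6249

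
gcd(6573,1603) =7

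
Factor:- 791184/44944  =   - 933/53 = -3^1 * 53^( - 1 ) * 311^1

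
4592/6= 2296/3 = 765.33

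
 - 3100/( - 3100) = 1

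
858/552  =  1 + 51/92 = 1.55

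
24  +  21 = 45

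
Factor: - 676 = - 2^2*13^2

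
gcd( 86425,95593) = 1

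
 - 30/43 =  - 1 + 13/43 = - 0.70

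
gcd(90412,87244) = 4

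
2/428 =1/214 = 0.00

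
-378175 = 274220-652395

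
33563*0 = 0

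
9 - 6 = 3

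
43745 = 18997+24748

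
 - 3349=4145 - 7494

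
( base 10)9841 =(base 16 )2671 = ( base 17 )200f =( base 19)184I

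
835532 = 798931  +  36601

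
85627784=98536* 869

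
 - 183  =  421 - 604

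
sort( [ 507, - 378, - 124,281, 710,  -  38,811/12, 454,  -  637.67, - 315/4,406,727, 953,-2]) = [ - 637.67, - 378,-124, - 315/4, - 38,-2, 811/12,281,406,454,507, 710, 727,953 ]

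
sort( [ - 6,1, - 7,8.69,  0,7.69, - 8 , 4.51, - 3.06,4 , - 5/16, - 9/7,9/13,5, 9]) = [  -  8,-7, - 6,  -  3.06 , - 9/7, - 5/16,0, 9/13,1,4, 4.51,5,7.69, 8.69,9] 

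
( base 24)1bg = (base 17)2G6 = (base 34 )p6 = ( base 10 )856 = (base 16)358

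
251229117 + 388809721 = 640038838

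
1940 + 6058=7998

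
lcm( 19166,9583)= 19166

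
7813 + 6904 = 14717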